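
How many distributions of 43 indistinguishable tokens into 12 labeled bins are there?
C(43+12-1, 12-1) = C(54, 11) = 95722852680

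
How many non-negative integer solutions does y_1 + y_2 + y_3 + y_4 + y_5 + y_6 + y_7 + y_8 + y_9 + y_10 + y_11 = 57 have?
C(57+11-1, 11-1) = C(67, 10) = 247994680648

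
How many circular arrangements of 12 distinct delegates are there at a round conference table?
Circular: fix one position, arrange the rest. (12-1)! = 39916800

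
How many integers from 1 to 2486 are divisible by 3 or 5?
⌊2486/3⌋ + ⌊2486/5⌋ - ⌊2486/15⌋ = 828 + 497 - 165 = 1160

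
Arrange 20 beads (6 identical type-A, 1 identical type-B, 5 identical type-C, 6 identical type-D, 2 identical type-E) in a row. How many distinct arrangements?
20! / (6! × 1! × 5! × 6! × 2!) = 19554575040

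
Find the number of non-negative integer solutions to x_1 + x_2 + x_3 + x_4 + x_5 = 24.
C(24+5-1, 5-1) = C(28, 4) = 20475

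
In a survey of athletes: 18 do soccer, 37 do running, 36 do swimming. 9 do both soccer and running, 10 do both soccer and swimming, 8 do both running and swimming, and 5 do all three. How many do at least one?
|A∪B∪C| = 18+37+36-9-10-8+5 = 69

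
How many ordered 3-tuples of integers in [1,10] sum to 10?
Coefficient of x^10 in (x + x² + ... + x^10)^3. By inclusion-exclusion on dice exceeding 10: Σ_j (-1)^j C(3,j)·C(10-1-10j, 2) = C(3,0)·C(9,2) = 1·36 = 36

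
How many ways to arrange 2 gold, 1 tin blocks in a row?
3! / (2! × 1!) = 3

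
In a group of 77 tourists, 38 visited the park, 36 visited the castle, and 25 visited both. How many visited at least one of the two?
|A∪B| = |A| + |B| - |A∩B| = 38 + 36 - 25 = 49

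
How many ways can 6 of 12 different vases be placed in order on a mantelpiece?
P(12,6) = 12!/(12-6)! = 665280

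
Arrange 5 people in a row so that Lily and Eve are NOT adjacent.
Total - adjacent = 5! - (5-1)!×2 = 120 - 48 = 72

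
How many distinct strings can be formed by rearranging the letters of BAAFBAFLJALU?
12! / (2! × 2! × 2! × 1! × 4! × 1!) = 2494800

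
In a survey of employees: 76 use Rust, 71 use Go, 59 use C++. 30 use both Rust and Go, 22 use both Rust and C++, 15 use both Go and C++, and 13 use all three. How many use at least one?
|A∪B∪C| = 76+71+59-30-22-15+13 = 152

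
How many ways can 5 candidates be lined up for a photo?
5! = 120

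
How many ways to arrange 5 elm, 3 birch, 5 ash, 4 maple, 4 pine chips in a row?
21! / (5! × 3! × 5! × 4! × 4!) = 1026615189600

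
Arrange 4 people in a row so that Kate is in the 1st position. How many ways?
Fix one position: (4-1)! = 6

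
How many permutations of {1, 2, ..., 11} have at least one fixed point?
Complement of the derangements. !11 = Σ_{j=0}^{11} (-1)^j·11!/j! = 39916800 - 39916800 + 19958400 - 6652800 + 1663200 - 332640 + 55440 - 7920 + 990 - 110 + 11 - 1 = 14684570. 11! - !11 = 39916800 - 14684570 = 25232230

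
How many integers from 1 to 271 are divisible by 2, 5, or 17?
⌊271/2⌋+⌊271/5⌋+⌊271/17⌋ - ⌊271/10⌋-⌊271/34⌋-⌊271/85⌋ + ⌊271/170⌋ = 135+54+15 - 27-7-3 + 1 = 168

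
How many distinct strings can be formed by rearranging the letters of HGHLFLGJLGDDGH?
14! / (4! × 1! × 2! × 3! × 3! × 1!) = 50450400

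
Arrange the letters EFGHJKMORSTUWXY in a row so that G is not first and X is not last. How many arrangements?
By inclusion-exclusion: 15! - 2×(15-1)! + (15-2)! = 1307674368000 - 174356582400 + 6227020800 = 1139544806400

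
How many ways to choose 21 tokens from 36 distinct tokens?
C(36,21) = 36!/(21!×15!) = 5567902560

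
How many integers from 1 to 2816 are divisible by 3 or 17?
⌊2816/3⌋ + ⌊2816/17⌋ - ⌊2816/51⌋ = 938 + 165 - 55 = 1048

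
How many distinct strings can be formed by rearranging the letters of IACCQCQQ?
8! / (3! × 1! × 3! × 1!) = 1120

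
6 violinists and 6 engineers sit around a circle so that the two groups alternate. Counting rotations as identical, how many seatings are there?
Fix one of the violinists: (6-1)! ways for the remaining violinists, × 6! ways for the engineers = 120 × 720 = 86400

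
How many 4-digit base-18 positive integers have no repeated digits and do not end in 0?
Last digit: 17 nonzero choices. First digit: 16 (nonzero, ≠last). Middle 2: P(16,2) = 240. Total = 65280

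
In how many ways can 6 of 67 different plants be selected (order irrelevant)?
C(67,6) = 67!/(6!×61!) = 99795696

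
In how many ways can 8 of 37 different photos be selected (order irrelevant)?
C(37,8) = 37!/(8!×29!) = 38608020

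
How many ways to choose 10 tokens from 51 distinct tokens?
C(51,10) = 51!/(10!×41!) = 12777711870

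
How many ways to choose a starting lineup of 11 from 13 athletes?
C(13,11) = 13!/(11!×2!) = 78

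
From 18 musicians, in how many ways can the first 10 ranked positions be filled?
P(18,10) = 18!/(18-10)! = 158789030400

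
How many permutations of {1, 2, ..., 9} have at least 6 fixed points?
Exactly j fixed points: C(9,j)·!(9-j); sum over j ≥ 6 (derangement numbers via !m = (m-1)·(!(m-1) + !(m-2)): !0..!3 = 1, 0, 1, 2). Σ_{j=6}^{9} C(9,j)·!(9-j) = C(9,6)·!3 + C(9,7)·!2 + C(9,8)·!1 + C(9,9)·!0 = 84·2 + 36·1 + 9·0 + 1·1 = 205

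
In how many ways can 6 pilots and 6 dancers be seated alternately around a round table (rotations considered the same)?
Fix one of the pilots: (6-1)! ways for the remaining pilots, × 6! ways for the dancers = 120 × 720 = 86400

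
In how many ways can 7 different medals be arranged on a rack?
7! = 5040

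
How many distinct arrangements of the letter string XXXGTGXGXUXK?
12! / (6! × 1! × 1! × 1! × 3!) = 110880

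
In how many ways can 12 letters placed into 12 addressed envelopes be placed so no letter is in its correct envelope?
!12 = Σ_{j=0}^{12} (-1)^j·12!/j! = 479001600 - 479001600 + 239500800 - 79833600 + 19958400 - 3991680 + 665280 - 95040 + 11880 - 1320 + 132 - 12 + 1 = 176214841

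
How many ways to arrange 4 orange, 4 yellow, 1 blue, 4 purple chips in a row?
13! / (4! × 4! × 1! × 4!) = 450450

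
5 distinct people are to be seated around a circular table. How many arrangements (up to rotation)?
Circular: fix one position, arrange the rest. (5-1)! = 24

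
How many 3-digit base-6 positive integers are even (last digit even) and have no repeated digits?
Last∈{0,2,4}. Last=0: 20. Last nonzero: 2×4×P(4,1) = 32. Total = 52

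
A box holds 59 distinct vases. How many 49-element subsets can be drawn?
C(59,49) = 59!/(49!×10!) = 62828356305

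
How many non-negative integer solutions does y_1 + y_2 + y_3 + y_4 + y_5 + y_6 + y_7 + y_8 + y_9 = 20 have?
C(20+9-1, 9-1) = C(28, 8) = 3108105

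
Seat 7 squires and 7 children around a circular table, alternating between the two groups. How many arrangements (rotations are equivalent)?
Fix one of the squires: (7-1)! ways for the remaining squires, × 7! ways for the children = 720 × 5040 = 3628800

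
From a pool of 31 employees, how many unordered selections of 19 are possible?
C(31,19) = 31!/(19!×12!) = 141120525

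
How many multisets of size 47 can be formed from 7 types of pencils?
C(47+7-1, 7-1) = C(53, 6) = 22957480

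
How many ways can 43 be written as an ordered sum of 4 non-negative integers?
C(43+4-1, 4-1) = C(46, 3) = 15180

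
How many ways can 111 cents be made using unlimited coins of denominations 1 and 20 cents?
Coefficient of x^111 in 1/(1-x^1) · 1/(1-x^20). Use j coins of 20 for j = 0..⌊111/20⌋ = 5, the rest in 1s: 5 + 1 = 6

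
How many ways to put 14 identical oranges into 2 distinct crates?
C(14+2-1, 2-1) = C(15, 1) = 15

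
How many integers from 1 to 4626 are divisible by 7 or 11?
⌊4626/7⌋ + ⌊4626/11⌋ - ⌊4626/77⌋ = 660 + 420 - 60 = 1020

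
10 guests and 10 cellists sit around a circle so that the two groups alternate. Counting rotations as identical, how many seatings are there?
Fix one of the guests: (10-1)! ways for the remaining guests, × 10! ways for the cellists = 362880 × 3628800 = 1316818944000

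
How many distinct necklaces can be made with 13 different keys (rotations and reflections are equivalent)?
(13-1)!/2 = 479001600/2 = 239500800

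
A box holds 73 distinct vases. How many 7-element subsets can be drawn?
C(73,7) = 73!/(7!×66!) = 1629348612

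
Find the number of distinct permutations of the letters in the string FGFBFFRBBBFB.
12! / (1! × 5! × 5! × 1!) = 33264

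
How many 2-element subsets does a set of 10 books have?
C(10,2) = 10!/(2!×8!) = 45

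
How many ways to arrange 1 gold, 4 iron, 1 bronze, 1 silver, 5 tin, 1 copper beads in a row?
13! / (1! × 4! × 1! × 1! × 5! × 1!) = 2162160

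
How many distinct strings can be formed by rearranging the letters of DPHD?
4! / (2! × 1! × 1!) = 12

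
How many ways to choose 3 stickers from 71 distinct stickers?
C(71,3) = 71!/(3!×68!) = 57155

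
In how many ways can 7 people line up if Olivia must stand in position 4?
Fix one position: (7-1)! = 720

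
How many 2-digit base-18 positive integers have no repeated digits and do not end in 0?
Last digit: 17 nonzero choices. First digit: 16 (nonzero, ≠last). Middle 0: P(16,0) = 1. Total = 272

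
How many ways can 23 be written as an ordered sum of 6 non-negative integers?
C(23+6-1, 6-1) = C(28, 5) = 98280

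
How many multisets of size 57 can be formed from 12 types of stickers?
C(57+12-1, 12-1) = C(68, 11) = 1533058025824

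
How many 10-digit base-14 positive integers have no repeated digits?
First digit: 13 choices (nonzero). Then descending: 13 × 13 × 12 × 11 × 10 × 9 × 8 × 7 × 6 × 5 = 3372969600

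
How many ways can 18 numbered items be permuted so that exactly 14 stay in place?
Choose the 14 fixed points C(18,14) = 3060, derange the rest: !4 = Σ_{j=0}^{4} (-1)^j·4!/j! = 24 - 24 + 12 - 4 + 1 = 9. Product = 3060 × 9 = 27540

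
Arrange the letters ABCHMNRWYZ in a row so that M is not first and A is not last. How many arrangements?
By inclusion-exclusion: 10! - 2×(10-1)! + (10-2)! = 3628800 - 725760 + 40320 = 2943360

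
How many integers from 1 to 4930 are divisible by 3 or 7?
⌊4930/3⌋ + ⌊4930/7⌋ - ⌊4930/21⌋ = 1643 + 704 - 234 = 2113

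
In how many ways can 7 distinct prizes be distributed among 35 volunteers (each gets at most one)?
P(35,7) = 35!/(35-7)! = 33891580800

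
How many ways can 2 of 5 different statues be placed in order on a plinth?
P(5,2) = 5!/(5-2)! = 20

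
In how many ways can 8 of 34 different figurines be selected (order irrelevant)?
C(34,8) = 34!/(8!×26!) = 18156204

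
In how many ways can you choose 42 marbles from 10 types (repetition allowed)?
C(42+10-1, 10-1) = C(51, 9) = 3042312350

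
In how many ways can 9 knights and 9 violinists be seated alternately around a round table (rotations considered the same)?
Fix one of the knights: (9-1)! ways for the remaining knights, × 9! ways for the violinists = 40320 × 362880 = 14631321600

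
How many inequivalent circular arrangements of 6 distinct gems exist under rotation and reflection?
(6-1)!/2 = 120/2 = 60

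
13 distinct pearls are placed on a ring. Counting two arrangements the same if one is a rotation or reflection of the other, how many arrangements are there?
(13-1)!/2 = 479001600/2 = 239500800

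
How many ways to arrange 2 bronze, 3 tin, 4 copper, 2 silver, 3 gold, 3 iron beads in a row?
17! / (2! × 3! × 4! × 2! × 3! × 3!) = 17153136000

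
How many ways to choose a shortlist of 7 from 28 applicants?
C(28,7) = 28!/(7!×21!) = 1184040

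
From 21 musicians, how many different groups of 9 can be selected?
C(21,9) = 21!/(9!×12!) = 293930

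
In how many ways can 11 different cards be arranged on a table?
11! = 39916800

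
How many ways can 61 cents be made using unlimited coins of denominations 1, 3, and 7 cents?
Coefficient of x^61 in 1/(1-x^1) · 1/(1-x^3) · 1/(1-x^7). Case on j = number of 7-cent coins (j = 0..8); remainder r = 61 - 7j is made from {1,3} in ⌊r/3⌋+1 ways. r = 61, 54, 47, 40, 33, 26, 19, 12, 5 → 21 + 19 + 16 + 14 + 12 + 9 + 7 + 5 + 2 = 105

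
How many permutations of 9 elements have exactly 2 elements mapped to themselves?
Choose the 2 fixed points C(9,2) = 36, derange the rest: !7 = Σ_{j=0}^{7} (-1)^j·7!/j! = 5040 - 5040 + 2520 - 840 + 210 - 42 + 7 - 1 = 1854. Product = 36 × 1854 = 66744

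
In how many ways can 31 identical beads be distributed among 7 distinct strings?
C(31+7-1, 7-1) = C(37, 6) = 2324784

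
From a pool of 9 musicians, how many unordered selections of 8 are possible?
C(9,8) = 9!/(8!×1!) = 9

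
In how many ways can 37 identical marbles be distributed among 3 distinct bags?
C(37+3-1, 3-1) = C(39, 2) = 741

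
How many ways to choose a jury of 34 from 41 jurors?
C(41,34) = 41!/(34!×7!) = 22481940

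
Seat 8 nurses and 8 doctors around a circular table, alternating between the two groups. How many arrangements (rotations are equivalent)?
Fix one of the nurses: (8-1)! ways for the remaining nurses, × 8! ways for the doctors = 5040 × 40320 = 203212800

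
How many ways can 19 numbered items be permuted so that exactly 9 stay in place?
Choose the 9 fixed points C(19,9) = 92378, derange the rest: !10 = Σ_{j=0}^{10} (-1)^j·10!/j! = 3628800 - 3628800 + 1814400 - 604800 + 151200 - 30240 + 5040 - 720 + 90 - 10 + 1 = 1334961. Product = 92378 × 1334961 = 123321027258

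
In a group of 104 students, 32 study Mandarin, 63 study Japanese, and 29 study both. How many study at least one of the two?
|A∪B| = |A| + |B| - |A∩B| = 32 + 63 - 29 = 66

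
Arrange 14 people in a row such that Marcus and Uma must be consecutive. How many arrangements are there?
Treat the 2 as one block: (14-2+1)! × 2! = 6227020800 × 2 = 12454041600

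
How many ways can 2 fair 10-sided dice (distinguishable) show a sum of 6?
Coefficient of x^6 in (x + x² + ... + x^10)^2. By inclusion-exclusion on dice exceeding 10: Σ_j (-1)^j C(2,j)·C(6-1-10j, 1) = C(2,0)·C(5,1) = 1·5 = 5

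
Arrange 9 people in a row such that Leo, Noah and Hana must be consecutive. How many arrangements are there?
Treat the 3 as one block: (9-3+1)! × 3! = 5040 × 6 = 30240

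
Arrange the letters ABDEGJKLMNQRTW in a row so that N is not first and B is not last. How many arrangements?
By inclusion-exclusion: 14! - 2×(14-1)! + (14-2)! = 87178291200 - 12454041600 + 479001600 = 75203251200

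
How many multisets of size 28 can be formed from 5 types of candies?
C(28+5-1, 5-1) = C(32, 4) = 35960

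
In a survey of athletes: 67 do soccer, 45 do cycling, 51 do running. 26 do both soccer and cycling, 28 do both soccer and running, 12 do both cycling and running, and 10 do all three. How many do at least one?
|A∪B∪C| = 67+45+51-26-28-12+10 = 107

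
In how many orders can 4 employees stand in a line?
4! = 24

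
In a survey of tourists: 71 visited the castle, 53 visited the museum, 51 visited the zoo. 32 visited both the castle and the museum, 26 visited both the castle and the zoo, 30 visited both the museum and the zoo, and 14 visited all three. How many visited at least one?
|A∪B∪C| = 71+53+51-32-26-30+14 = 101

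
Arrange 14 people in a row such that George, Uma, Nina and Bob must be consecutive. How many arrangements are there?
Treat the 4 as one block: (14-4+1)! × 4! = 39916800 × 24 = 958003200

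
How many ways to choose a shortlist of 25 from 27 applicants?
C(27,25) = 27!/(25!×2!) = 351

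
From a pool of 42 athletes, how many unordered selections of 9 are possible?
C(42,9) = 42!/(9!×33!) = 445891810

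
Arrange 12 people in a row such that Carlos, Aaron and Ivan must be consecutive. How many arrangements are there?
Treat the 3 as one block: (12-3+1)! × 3! = 3628800 × 6 = 21772800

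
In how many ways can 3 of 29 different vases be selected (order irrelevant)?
C(29,3) = 29!/(3!×26!) = 3654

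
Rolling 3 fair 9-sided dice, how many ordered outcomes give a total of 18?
Coefficient of x^18 in (x + x² + ... + x^9)^3. By inclusion-exclusion on dice exceeding 9: Σ_j (-1)^j C(3,j)·C(18-1-9j, 2) = C(3,0)·C(17,2) - C(3,1)·C(8,2) = 1·136 - 3·28 = 52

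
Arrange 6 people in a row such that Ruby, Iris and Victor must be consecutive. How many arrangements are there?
Treat the 3 as one block: (6-3+1)! × 3! = 24 × 6 = 144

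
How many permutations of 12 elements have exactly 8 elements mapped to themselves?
Choose the 8 fixed points C(12,8) = 495, derange the rest: !4 = Σ_{j=0}^{4} (-1)^j·4!/j! = 24 - 24 + 12 - 4 + 1 = 9. Product = 495 × 9 = 4455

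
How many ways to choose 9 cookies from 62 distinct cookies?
C(62,9) = 62!/(9!×53!) = 20286591270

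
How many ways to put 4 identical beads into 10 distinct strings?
C(4+10-1, 10-1) = C(13, 9) = 715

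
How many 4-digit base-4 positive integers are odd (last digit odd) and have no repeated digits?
Last∈{1,3}. Last=0: 0. Last nonzero: 2×2×P(2,2) = 8. Total = 8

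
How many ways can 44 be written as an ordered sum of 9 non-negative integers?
C(44+9-1, 9-1) = C(52, 8) = 752538150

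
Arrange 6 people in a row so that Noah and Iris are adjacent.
Treat as block: (6-1)! × 2! = 120 × 2 = 240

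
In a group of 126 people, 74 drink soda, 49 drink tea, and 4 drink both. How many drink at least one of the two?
|A∪B| = |A| + |B| - |A∩B| = 74 + 49 - 4 = 119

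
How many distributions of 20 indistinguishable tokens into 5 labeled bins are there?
C(20+5-1, 5-1) = C(24, 4) = 10626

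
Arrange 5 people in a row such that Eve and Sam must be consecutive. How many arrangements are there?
Treat the 2 as one block: (5-2+1)! × 2! = 24 × 2 = 48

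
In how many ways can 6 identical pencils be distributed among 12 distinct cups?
C(6+12-1, 12-1) = C(17, 11) = 12376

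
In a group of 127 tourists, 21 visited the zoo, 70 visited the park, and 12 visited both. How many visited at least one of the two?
|A∪B| = |A| + |B| - |A∩B| = 21 + 70 - 12 = 79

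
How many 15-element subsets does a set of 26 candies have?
C(26,15) = 26!/(15!×11!) = 7726160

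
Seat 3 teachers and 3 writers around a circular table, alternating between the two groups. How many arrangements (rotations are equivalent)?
Fix one of the teachers: (3-1)! ways for the remaining teachers, × 3! ways for the writers = 2 × 6 = 12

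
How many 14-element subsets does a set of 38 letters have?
C(38,14) = 38!/(14!×24!) = 9669554100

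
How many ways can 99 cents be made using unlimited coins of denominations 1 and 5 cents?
Coefficient of x^99 in 1/(1-x^1) · 1/(1-x^5). Use j coins of 5 for j = 0..⌊99/5⌋ = 19, the rest in 1s: 19 + 1 = 20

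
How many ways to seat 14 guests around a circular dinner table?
Circular: fix one position, arrange the rest. (14-1)! = 6227020800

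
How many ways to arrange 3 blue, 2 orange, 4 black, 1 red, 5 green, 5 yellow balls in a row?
20! / (3! × 2! × 4! × 1! × 5! × 5!) = 586637251200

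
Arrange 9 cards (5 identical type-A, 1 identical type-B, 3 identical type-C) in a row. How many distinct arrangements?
9! / (5! × 1! × 3!) = 504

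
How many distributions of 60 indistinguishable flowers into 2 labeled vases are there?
C(60+2-1, 2-1) = C(61, 1) = 61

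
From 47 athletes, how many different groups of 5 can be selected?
C(47,5) = 47!/(5!×42!) = 1533939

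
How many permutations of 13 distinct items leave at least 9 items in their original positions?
Exactly j fixed points: C(13,j)·!(13-j); sum over j ≥ 9 (derangement numbers via !m = (m-1)·(!(m-1) + !(m-2)): !0..!4 = 1, 0, 1, 2, 9). Σ_{j=9}^{13} C(13,j)·!(13-j) = C(13,9)·!4 + C(13,10)·!3 + C(13,11)·!2 + C(13,12)·!1 + C(13,13)·!0 = 715·9 + 286·2 + 78·1 + 13·0 + 1·1 = 7086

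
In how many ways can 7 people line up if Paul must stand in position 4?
Fix one position: (7-1)! = 720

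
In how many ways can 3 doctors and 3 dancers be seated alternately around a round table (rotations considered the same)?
Fix one of the doctors: (3-1)! ways for the remaining doctors, × 3! ways for the dancers = 2 × 6 = 12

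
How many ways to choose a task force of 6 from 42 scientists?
C(42,6) = 42!/(6!×36!) = 5245786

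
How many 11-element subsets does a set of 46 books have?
C(46,11) = 46!/(11!×35!) = 13340783196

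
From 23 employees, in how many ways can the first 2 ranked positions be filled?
P(23,2) = 23!/(23-2)! = 506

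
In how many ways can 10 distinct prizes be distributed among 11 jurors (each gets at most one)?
P(11,10) = 11!/(11-10)! = 39916800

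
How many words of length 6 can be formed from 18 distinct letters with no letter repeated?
P(18,6) = 18!/(18-6)! = 13366080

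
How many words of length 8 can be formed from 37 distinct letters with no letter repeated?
P(37,8) = 37!/(37-8)! = 1556675366400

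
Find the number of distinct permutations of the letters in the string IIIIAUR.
7! / (1! × 4! × 1! × 1!) = 210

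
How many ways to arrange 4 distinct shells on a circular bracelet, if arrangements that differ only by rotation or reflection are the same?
(4-1)!/2 = 6/2 = 3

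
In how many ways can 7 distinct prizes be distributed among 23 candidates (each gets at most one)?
P(23,7) = 23!/(23-7)! = 1235591280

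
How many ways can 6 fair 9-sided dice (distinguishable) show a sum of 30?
Coefficient of x^30 in (x + x² + ... + x^9)^6. By inclusion-exclusion on dice exceeding 9: Σ_j (-1)^j C(6,j)·C(30-1-9j, 5) = C(6,0)·C(29,5) - C(6,1)·C(20,5) + C(6,2)·C(11,5) = 1·118755 - 6·15504 + 15·462 = 32661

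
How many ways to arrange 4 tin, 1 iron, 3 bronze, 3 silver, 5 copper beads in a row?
16! / (4! × 1! × 3! × 3! × 5!) = 201801600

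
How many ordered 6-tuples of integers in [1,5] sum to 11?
Coefficient of x^11 in (x + x² + ... + x^5)^6. By inclusion-exclusion on dice exceeding 5: Σ_j (-1)^j C(6,j)·C(11-1-5j, 5) = C(6,0)·C(10,5) - C(6,1)·C(5,5) = 1·252 - 6·1 = 246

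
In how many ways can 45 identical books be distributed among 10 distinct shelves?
C(45+10-1, 10-1) = C(54, 9) = 5317936260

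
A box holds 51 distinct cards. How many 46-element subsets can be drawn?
C(51,46) = 51!/(46!×5!) = 2349060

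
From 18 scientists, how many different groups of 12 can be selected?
C(18,12) = 18!/(12!×6!) = 18564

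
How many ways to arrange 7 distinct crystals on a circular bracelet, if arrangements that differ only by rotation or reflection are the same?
(7-1)!/2 = 720/2 = 360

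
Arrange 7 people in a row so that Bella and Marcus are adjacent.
Treat as block: (7-1)! × 2! = 720 × 2 = 1440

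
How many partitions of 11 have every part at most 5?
Let r_j(i) = number of partitions of i into parts ≤ j, for i = 0..11. r_1(i) = 1 for all i; r_j(i) = r_{j-1}(i) + r_j(i-j). Rows j = 2..5: ≤2: 1 1 2 2 3 3 4 4 5 5 6 6; ≤3: 1 1 2 3 4 5 7 8 10 12 14 16; ≤4: 1 1 2 3 5 6 9 11 15 18 23 27; ≤5: 1 1 2 3 5 7 10 13 18 23 30 37. r_5(11) = 37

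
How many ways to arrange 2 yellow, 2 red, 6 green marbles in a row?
10! / (2! × 2! × 6!) = 1260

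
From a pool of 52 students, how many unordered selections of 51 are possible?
C(52,51) = 52!/(51!×1!) = 52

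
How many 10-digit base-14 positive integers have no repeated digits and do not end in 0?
Last digit: 13 nonzero choices. First digit: 12 (nonzero, ≠last). Middle 8: P(12,8) = 19958400. Total = 3113510400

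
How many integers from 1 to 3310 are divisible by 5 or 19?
⌊3310/5⌋ + ⌊3310/19⌋ - ⌊3310/95⌋ = 662 + 174 - 34 = 802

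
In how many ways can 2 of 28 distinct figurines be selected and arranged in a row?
P(28,2) = 28!/(28-2)! = 756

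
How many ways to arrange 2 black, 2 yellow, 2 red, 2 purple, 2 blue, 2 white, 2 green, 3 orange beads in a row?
17! / (2! × 2! × 2! × 2! × 2! × 2! × 2! × 3!) = 463134672000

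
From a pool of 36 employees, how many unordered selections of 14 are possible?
C(36,14) = 36!/(14!×22!) = 3796297200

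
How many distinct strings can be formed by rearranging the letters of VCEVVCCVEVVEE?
13! / (3! × 4! × 6!) = 60060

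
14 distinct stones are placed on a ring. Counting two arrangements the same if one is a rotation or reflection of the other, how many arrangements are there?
(14-1)!/2 = 6227020800/2 = 3113510400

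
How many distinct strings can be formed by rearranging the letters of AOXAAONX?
8! / (3! × 1! × 2! × 2!) = 1680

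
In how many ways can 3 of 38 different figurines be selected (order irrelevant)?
C(38,3) = 38!/(3!×35!) = 8436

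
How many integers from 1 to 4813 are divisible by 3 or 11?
⌊4813/3⌋ + ⌊4813/11⌋ - ⌊4813/33⌋ = 1604 + 437 - 145 = 1896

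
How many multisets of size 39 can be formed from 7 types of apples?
C(39+7-1, 7-1) = C(45, 6) = 8145060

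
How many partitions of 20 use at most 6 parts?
By conjugation, equals partitions of 20 into parts ≤ 6. Let r_j(i) = number of partitions of i into parts ≤ j, for i = 0..20. r_1(i) = 1 for all i; r_j(i) = r_{j-1}(i) + r_j(i-j). Rows j = 2..6: ≤2: 1 1 2 2 3 3 4 4 5 5 6 6 7 7 8 8 9 9 10 10 11; ≤3: 1 1 2 3 4 5 7 8 10 12 14 16 19 21 24 27 30 33 37 40 44; ≤4: 1 1 2 3 5 6 9 11 15 18 23 27 34 39 47 54 64 72 84 94 108; ≤5: 1 1 2 3 5 7 10 13 18 23 30 37 47 57 70 84 101 119 141 164 192; ≤6: 1 1 2 3 5 7 11 14 20 26 35 44 58 71 90 110 136 163 199 235 282. r_6(20) = 282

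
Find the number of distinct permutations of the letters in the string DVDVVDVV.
8! / (3! × 5!) = 56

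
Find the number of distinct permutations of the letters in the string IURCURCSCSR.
11! / (1! × 2! × 3! × 3! × 2!) = 277200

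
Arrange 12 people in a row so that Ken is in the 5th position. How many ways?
Fix one position: (12-1)! = 39916800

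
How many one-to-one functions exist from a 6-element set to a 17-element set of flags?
P(17,6) = 17!/(17-6)! = 8910720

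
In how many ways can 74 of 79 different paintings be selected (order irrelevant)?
C(79,74) = 79!/(74!×5!) = 22537515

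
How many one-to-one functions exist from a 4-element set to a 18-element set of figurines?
P(18,4) = 18!/(18-4)! = 73440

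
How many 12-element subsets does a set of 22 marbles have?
C(22,12) = 22!/(12!×10!) = 646646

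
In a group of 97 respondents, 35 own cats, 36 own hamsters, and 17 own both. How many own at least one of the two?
|A∪B| = |A| + |B| - |A∩B| = 35 + 36 - 17 = 54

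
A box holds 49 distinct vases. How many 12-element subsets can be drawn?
C(49,12) = 49!/(12!×37!) = 92263734836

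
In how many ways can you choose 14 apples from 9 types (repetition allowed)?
C(14+9-1, 9-1) = C(22, 8) = 319770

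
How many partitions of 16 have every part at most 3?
Let r_j(i) = number of partitions of i into parts ≤ j, for i = 0..16. r_1(i) = 1 for all i; r_j(i) = r_{j-1}(i) + r_j(i-j). Rows j = 2..3: ≤2: 1 1 2 2 3 3 4 4 5 5 6 6 7 7 8 8 9; ≤3: 1 1 2 3 4 5 7 8 10 12 14 16 19 21 24 27 30. r_3(16) = 30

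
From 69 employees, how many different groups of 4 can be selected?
C(69,4) = 69!/(4!×65!) = 864501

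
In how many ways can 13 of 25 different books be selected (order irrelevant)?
C(25,13) = 25!/(13!×12!) = 5200300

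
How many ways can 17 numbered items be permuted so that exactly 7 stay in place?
Choose the 7 fixed points C(17,7) = 19448, derange the rest: !10 = Σ_{j=0}^{10} (-1)^j·10!/j! = 3628800 - 3628800 + 1814400 - 604800 + 151200 - 30240 + 5040 - 720 + 90 - 10 + 1 = 1334961. Product = 19448 × 1334961 = 25962321528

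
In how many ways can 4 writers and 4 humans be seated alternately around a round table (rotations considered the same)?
Fix one of the writers: (4-1)! ways for the remaining writers, × 4! ways for the humans = 6 × 24 = 144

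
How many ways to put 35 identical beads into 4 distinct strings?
C(35+4-1, 4-1) = C(38, 3) = 8436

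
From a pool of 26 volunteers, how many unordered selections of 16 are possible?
C(26,16) = 26!/(16!×10!) = 5311735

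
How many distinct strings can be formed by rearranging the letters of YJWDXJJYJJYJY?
13! / (1! × 4! × 6! × 1! × 1!) = 360360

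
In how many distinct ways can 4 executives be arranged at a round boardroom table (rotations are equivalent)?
Circular: fix one position, arrange the rest. (4-1)! = 6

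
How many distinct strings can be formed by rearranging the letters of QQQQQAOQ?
8! / (1! × 6! × 1!) = 56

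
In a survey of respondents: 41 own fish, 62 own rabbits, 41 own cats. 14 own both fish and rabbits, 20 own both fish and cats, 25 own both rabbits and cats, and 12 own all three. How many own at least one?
|A∪B∪C| = 41+62+41-14-20-25+12 = 97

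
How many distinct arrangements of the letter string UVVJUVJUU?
9! / (2! × 3! × 4!) = 1260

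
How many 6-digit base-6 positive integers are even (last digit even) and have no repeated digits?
Last∈{0,2,4}. Last=0: 120. Last nonzero: 2×4×P(4,4) = 192. Total = 312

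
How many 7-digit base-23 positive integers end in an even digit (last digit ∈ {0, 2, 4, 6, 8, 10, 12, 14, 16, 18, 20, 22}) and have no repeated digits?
Last∈{0,2,4,6,8,10,12,14,16,18,20,22}. Last=0: 53721360. Last nonzero: 11×21×P(21,5) = 564074280. Total = 617795640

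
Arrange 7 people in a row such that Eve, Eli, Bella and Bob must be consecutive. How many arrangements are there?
Treat the 4 as one block: (7-4+1)! × 4! = 24 × 24 = 576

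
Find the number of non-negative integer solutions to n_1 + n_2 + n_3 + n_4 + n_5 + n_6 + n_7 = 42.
C(42+7-1, 7-1) = C(48, 6) = 12271512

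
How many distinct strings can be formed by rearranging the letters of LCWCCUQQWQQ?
11! / (1! × 1! × 4! × 2! × 3!) = 138600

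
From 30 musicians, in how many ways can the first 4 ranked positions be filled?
P(30,4) = 30!/(30-4)! = 657720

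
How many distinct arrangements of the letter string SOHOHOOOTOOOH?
13! / (8! × 1! × 1! × 3!) = 25740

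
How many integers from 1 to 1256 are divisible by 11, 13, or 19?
⌊1256/11⌋+⌊1256/13⌋+⌊1256/19⌋ - ⌊1256/143⌋-⌊1256/209⌋-⌊1256/247⌋ + ⌊1256/2717⌋ = 114+96+66 - 8-6-5 + 0 = 257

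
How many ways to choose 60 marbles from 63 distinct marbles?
C(63,60) = 63!/(60!×3!) = 39711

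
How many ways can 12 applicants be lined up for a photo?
12! = 479001600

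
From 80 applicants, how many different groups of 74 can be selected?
C(80,74) = 80!/(74!×6!) = 300500200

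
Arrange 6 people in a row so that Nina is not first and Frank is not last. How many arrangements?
By inclusion-exclusion: 6! - 2×(6-1)! + (6-2)! = 720 - 240 + 24 = 504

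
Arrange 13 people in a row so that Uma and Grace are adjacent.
Treat as block: (13-1)! × 2! = 479001600 × 2 = 958003200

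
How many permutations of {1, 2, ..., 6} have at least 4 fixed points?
Exactly j fixed points: C(6,j)·!(6-j); sum over j ≥ 4 (derangement numbers via !m = (m-1)·(!(m-1) + !(m-2)): !0..!2 = 1, 0, 1). Σ_{j=4}^{6} C(6,j)·!(6-j) = C(6,4)·!2 + C(6,5)·!1 + C(6,6)·!0 = 15·1 + 6·0 + 1·1 = 16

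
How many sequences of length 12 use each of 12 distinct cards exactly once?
12! = 479001600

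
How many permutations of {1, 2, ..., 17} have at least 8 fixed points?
Exactly j fixed points: C(17,j)·!(17-j); sum over j ≥ 8 (derangement numbers via !m = (m-1)·(!(m-1) + !(m-2)): !0..!9 = 1, 0, 1, 2, 9, 44, 265, 1854, 14833, 133496). Σ_{j=8}^{17} C(17,j)·!(17-j) = C(17,8)·!9 + C(17,9)·!8 + C(17,10)·!7 + C(17,11)·!6 + C(17,12)·!5 + C(17,13)·!4 + C(17,14)·!3 + C(17,15)·!2 + C(17,16)·!1 + C(17,17)·!0 = 24310·133496 + 24310·14833 + 19448·1854 + 12376·265 + 6188·44 + 2380·9 + 680·2 + 136·1 + 17·0 + 1·1 = 3645509411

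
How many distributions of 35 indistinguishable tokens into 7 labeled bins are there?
C(35+7-1, 7-1) = C(41, 6) = 4496388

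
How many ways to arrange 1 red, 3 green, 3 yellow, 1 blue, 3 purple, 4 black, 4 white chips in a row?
19! / (1! × 3! × 3! × 1! × 3! × 4! × 4!) = 977728752000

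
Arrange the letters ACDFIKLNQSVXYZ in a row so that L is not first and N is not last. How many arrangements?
By inclusion-exclusion: 14! - 2×(14-1)! + (14-2)! = 87178291200 - 12454041600 + 479001600 = 75203251200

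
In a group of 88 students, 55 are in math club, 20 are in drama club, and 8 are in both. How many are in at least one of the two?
|A∪B| = |A| + |B| - |A∩B| = 55 + 20 - 8 = 67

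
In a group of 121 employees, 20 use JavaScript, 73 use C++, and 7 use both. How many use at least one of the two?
|A∪B| = |A| + |B| - |A∩B| = 20 + 73 - 7 = 86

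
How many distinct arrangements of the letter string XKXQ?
4! / (1! × 2! × 1!) = 12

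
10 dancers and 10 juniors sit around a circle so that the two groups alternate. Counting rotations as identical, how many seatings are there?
Fix one of the dancers: (10-1)! ways for the remaining dancers, × 10! ways for the juniors = 362880 × 3628800 = 1316818944000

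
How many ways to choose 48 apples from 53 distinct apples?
C(53,48) = 53!/(48!×5!) = 2869685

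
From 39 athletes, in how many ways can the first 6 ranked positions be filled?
P(39,6) = 39!/(39-6)! = 2349088560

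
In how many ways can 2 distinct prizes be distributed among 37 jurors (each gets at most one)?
P(37,2) = 37!/(37-2)! = 1332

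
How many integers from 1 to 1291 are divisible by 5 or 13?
⌊1291/5⌋ + ⌊1291/13⌋ - ⌊1291/65⌋ = 258 + 99 - 19 = 338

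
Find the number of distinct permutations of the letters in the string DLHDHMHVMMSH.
12! / (1! × 2! × 3! × 1! × 4! × 1!) = 1663200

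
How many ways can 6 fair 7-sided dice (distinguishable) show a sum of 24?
Coefficient of x^24 in (x + x² + ... + x^7)^6. By inclusion-exclusion on dice exceeding 7: Σ_j (-1)^j C(6,j)·C(24-1-7j, 5) = C(6,0)·C(23,5) - C(6,1)·C(16,5) + C(6,2)·C(9,5) = 1·33649 - 6·4368 + 15·126 = 9331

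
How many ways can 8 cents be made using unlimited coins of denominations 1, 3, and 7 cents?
Coefficient of x^8 in 1/(1-x^1) · 1/(1-x^3) · 1/(1-x^7). Case on j = number of 7-cent coins (j = 0..1); remainder r = 8 - 7j is made from {1,3} in ⌊r/3⌋+1 ways. r = 8, 1 → 3 + 1 = 4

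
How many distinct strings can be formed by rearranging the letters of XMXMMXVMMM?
10! / (1! × 6! × 3!) = 840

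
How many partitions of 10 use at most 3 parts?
By conjugation, equals partitions of 10 into parts ≤ 3. Let r_j(i) = number of partitions of i into parts ≤ j, for i = 0..10. r_1(i) = 1 for all i; r_j(i) = r_{j-1}(i) + r_j(i-j). Rows j = 2..3: ≤2: 1 1 2 2 3 3 4 4 5 5 6; ≤3: 1 1 2 3 4 5 7 8 10 12 14. r_3(10) = 14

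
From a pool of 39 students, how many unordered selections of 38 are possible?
C(39,38) = 39!/(38!×1!) = 39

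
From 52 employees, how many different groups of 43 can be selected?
C(52,43) = 52!/(43!×9!) = 3679075400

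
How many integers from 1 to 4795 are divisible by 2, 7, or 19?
⌊4795/2⌋+⌊4795/7⌋+⌊4795/19⌋ - ⌊4795/14⌋-⌊4795/38⌋-⌊4795/133⌋ + ⌊4795/266⌋ = 2397+685+252 - 342-126-36 + 18 = 2848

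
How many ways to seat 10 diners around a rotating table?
Circular: fix one position, arrange the rest. (10-1)! = 362880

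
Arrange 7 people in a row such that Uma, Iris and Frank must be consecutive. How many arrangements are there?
Treat the 3 as one block: (7-3+1)! × 3! = 120 × 6 = 720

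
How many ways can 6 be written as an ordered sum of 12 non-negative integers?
C(6+12-1, 12-1) = C(17, 11) = 12376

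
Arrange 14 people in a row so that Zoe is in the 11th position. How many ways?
Fix one position: (14-1)! = 6227020800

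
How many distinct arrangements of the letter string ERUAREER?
8! / (1! × 3! × 1! × 3!) = 1120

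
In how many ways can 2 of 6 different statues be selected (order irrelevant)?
C(6,2) = 6!/(2!×4!) = 15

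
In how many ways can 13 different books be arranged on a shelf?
13! = 6227020800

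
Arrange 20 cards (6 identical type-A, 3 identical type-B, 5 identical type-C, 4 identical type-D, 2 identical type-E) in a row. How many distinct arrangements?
20! / (6! × 3! × 5! × 4! × 2!) = 97772875200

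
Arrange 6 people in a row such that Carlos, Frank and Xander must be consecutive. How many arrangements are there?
Treat the 3 as one block: (6-3+1)! × 3! = 24 × 6 = 144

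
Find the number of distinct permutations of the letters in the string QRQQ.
4! / (1! × 3!) = 4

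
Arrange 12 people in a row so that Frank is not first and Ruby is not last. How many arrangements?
By inclusion-exclusion: 12! - 2×(12-1)! + (12-2)! = 479001600 - 79833600 + 3628800 = 402796800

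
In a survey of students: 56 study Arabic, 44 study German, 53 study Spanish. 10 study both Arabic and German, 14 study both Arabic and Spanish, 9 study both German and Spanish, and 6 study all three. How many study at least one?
|A∪B∪C| = 56+44+53-10-14-9+6 = 126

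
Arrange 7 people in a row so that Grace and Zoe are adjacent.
Treat as block: (7-1)! × 2! = 720 × 2 = 1440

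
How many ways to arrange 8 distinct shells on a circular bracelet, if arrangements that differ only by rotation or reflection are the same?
(8-1)!/2 = 5040/2 = 2520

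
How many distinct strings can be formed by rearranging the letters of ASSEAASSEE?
10! / (3! × 3! × 4!) = 4200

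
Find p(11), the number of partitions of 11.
Pentagonal recurrence p(n) = p(n-1) + p(n-2) - p(n-5) - p(n-7) + p(n-12) + p(n-15) - ... gives p(0..10) = 1, 1, 2, 3, 5, 7, 11, 15, 22, 30, 42. p(11) = p(10) + p(9) - p(6) - p(4) = 42 + 30 - 11 - 5 = 56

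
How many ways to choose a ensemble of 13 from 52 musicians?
C(52,13) = 52!/(13!×39!) = 635013559600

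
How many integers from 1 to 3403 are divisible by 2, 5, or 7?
⌊3403/2⌋+⌊3403/5⌋+⌊3403/7⌋ - ⌊3403/10⌋-⌊3403/14⌋-⌊3403/35⌋ + ⌊3403/70⌋ = 1701+680+486 - 340-243-97 + 48 = 2235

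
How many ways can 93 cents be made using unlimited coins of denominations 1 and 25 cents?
Coefficient of x^93 in 1/(1-x^1) · 1/(1-x^25). Use j coins of 25 for j = 0..⌊93/25⌋ = 3, the rest in 1s: 3 + 1 = 4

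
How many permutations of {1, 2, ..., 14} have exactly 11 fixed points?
Choose the 11 fixed points C(14,11) = 364, derange the rest: !3 = Σ_{j=0}^{3} (-1)^j·3!/j! = 6 - 6 + 3 - 1 = 2. Product = 364 × 2 = 728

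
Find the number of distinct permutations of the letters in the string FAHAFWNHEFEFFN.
14! / (2! × 5! × 2! × 2! × 1! × 2!) = 45405360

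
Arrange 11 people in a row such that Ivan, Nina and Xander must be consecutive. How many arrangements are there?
Treat the 3 as one block: (11-3+1)! × 3! = 362880 × 6 = 2177280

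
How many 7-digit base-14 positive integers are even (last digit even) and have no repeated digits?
Last∈{0,2,4,6,8,10,12}. Last=0: 1235520. Last nonzero: 6×12×P(12,5) = 6842880. Total = 8078400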